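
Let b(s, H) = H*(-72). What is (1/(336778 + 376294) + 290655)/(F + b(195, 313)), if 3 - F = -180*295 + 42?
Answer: 207257942161/21766522800 ≈ 9.5219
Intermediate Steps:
b(s, H) = -72*H
F = 53061 (F = 3 - (-180*295 + 42) = 3 - (-53100 + 42) = 3 - 1*(-53058) = 3 + 53058 = 53061)
(1/(336778 + 376294) + 290655)/(F + b(195, 313)) = (1/(336778 + 376294) + 290655)/(53061 - 72*313) = (1/713072 + 290655)/(53061 - 22536) = (1/713072 + 290655)/30525 = (207257942161/713072)*(1/30525) = 207257942161/21766522800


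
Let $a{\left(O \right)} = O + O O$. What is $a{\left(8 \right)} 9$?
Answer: $648$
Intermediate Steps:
$a{\left(O \right)} = O + O^{2}$
$a{\left(8 \right)} 9 = 8 \left(1 + 8\right) 9 = 8 \cdot 9 \cdot 9 = 72 \cdot 9 = 648$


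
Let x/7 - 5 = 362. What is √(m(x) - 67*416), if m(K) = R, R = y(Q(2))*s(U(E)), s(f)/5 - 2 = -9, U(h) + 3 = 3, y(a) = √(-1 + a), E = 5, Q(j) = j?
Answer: I*√27907 ≈ 167.05*I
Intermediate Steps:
U(h) = 0 (U(h) = -3 + 3 = 0)
s(f) = -35 (s(f) = 10 + 5*(-9) = 10 - 45 = -35)
x = 2569 (x = 35 + 7*362 = 35 + 2534 = 2569)
R = -35 (R = √(-1 + 2)*(-35) = √1*(-35) = 1*(-35) = -35)
m(K) = -35
√(m(x) - 67*416) = √(-35 - 67*416) = √(-35 - 27872) = √(-27907) = I*√27907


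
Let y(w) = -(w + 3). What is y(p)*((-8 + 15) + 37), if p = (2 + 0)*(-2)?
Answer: 44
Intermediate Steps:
p = -4 (p = 2*(-2) = -4)
y(w) = -3 - w (y(w) = -(3 + w) = -3 - w)
y(p)*((-8 + 15) + 37) = (-3 - 1*(-4))*((-8 + 15) + 37) = (-3 + 4)*(7 + 37) = 1*44 = 44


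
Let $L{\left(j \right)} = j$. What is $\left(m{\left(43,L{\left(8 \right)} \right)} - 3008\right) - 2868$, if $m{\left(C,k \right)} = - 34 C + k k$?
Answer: $-7274$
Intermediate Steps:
$m{\left(C,k \right)} = k^{2} - 34 C$ ($m{\left(C,k \right)} = - 34 C + k^{2} = k^{2} - 34 C$)
$\left(m{\left(43,L{\left(8 \right)} \right)} - 3008\right) - 2868 = \left(\left(8^{2} - 1462\right) - 3008\right) - 2868 = \left(\left(64 - 1462\right) - 3008\right) - 2868 = \left(-1398 - 3008\right) - 2868 = -4406 - 2868 = -7274$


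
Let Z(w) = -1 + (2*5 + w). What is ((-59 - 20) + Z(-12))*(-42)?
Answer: 3444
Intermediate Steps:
Z(w) = 9 + w (Z(w) = -1 + (10 + w) = 9 + w)
((-59 - 20) + Z(-12))*(-42) = ((-59 - 20) + (9 - 12))*(-42) = (-79 - 3)*(-42) = -82*(-42) = 3444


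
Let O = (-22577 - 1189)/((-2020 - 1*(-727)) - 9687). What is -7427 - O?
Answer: -13595371/1830 ≈ -7429.2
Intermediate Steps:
O = 3961/1830 (O = -23766/((-2020 + 727) - 9687) = -23766/(-1293 - 9687) = -23766/(-10980) = -23766*(-1/10980) = 3961/1830 ≈ 2.1645)
-7427 - O = -7427 - 1*3961/1830 = -7427 - 3961/1830 = -13595371/1830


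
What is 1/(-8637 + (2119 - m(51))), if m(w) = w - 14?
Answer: -1/6555 ≈ -0.00015256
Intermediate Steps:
m(w) = -14 + w
1/(-8637 + (2119 - m(51))) = 1/(-8637 + (2119 - (-14 + 51))) = 1/(-8637 + (2119 - 1*37)) = 1/(-8637 + (2119 - 37)) = 1/(-8637 + 2082) = 1/(-6555) = -1/6555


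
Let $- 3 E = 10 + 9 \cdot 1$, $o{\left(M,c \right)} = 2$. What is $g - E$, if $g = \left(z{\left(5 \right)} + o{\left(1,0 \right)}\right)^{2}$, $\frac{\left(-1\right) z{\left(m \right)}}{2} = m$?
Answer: $\frac{211}{3} \approx 70.333$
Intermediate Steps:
$E = - \frac{19}{3}$ ($E = - \frac{10 + 9 \cdot 1}{3} = - \frac{10 + 9}{3} = \left(- \frac{1}{3}\right) 19 = - \frac{19}{3} \approx -6.3333$)
$z{\left(m \right)} = - 2 m$
$g = 64$ ($g = \left(\left(-2\right) 5 + 2\right)^{2} = \left(-10 + 2\right)^{2} = \left(-8\right)^{2} = 64$)
$g - E = 64 - - \frac{19}{3} = 64 + \frac{19}{3} = \frac{211}{3}$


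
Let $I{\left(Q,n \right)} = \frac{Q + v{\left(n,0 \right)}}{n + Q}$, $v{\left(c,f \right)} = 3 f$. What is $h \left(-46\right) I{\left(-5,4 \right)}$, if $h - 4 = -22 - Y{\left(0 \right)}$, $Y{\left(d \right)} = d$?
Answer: $4140$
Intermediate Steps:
$I{\left(Q,n \right)} = \frac{Q}{Q + n}$ ($I{\left(Q,n \right)} = \frac{Q + 3 \cdot 0}{n + Q} = \frac{Q + 0}{Q + n} = \frac{Q}{Q + n}$)
$h = -18$ ($h = 4 - 22 = -18$)
$h \left(-46\right) I{\left(-5,4 \right)} = \left(-18\right) \left(-46\right) \left(- \frac{5}{-5 + 4}\right) = 828 \left(- \frac{5}{-1}\right) = 828 \left(\left(-5\right) \left(-1\right)\right) = 828 \cdot 5 = 4140$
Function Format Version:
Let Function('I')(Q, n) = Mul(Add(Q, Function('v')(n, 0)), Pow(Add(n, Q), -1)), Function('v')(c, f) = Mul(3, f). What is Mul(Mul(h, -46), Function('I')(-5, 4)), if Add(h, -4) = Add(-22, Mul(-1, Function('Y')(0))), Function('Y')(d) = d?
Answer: 4140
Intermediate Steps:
Function('I')(Q, n) = Mul(Q, Pow(Add(Q, n), -1)) (Function('I')(Q, n) = Mul(Add(Q, Mul(3, 0)), Pow(Add(n, Q), -1)) = Mul(Add(Q, 0), Pow(Add(Q, n), -1)) = Mul(Q, Pow(Add(Q, n), -1)))
h = -18 (h = Add(4, Add(-22, Mul(-1, 0))) = Add(4, Add(-22, 0)) = Add(4, -22) = -18)
Mul(Mul(h, -46), Function('I')(-5, 4)) = Mul(Mul(-18, -46), Mul(-5, Pow(Add(-5, 4), -1))) = Mul(828, Mul(-5, Pow(-1, -1))) = Mul(828, Mul(-5, -1)) = Mul(828, 5) = 4140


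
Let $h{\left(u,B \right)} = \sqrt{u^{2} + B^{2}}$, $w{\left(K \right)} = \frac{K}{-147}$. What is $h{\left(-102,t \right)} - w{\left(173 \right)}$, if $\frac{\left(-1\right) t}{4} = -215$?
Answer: $\frac{173}{147} + 2 \sqrt{187501} \approx 867.21$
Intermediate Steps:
$t = 860$ ($t = \left(-4\right) \left(-215\right) = 860$)
$w{\left(K \right)} = - \frac{K}{147}$ ($w{\left(K \right)} = K \left(- \frac{1}{147}\right) = - \frac{K}{147}$)
$h{\left(u,B \right)} = \sqrt{B^{2} + u^{2}}$
$h{\left(-102,t \right)} - w{\left(173 \right)} = \sqrt{860^{2} + \left(-102\right)^{2}} - \left(- \frac{1}{147}\right) 173 = \sqrt{739600 + 10404} - - \frac{173}{147} = \sqrt{750004} + \frac{173}{147} = 2 \sqrt{187501} + \frac{173}{147} = \frac{173}{147} + 2 \sqrt{187501}$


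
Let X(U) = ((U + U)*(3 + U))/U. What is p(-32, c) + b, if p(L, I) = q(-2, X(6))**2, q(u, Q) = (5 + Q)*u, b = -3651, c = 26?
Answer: -1535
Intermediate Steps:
X(U) = 6 + 2*U (X(U) = ((2*U)*(3 + U))/U = (2*U*(3 + U))/U = 6 + 2*U)
q(u, Q) = u*(5 + Q)
p(L, I) = 2116 (p(L, I) = (-2*(5 + (6 + 2*6)))**2 = (-2*(5 + (6 + 12)))**2 = (-2*(5 + 18))**2 = (-2*23)**2 = (-46)**2 = 2116)
p(-32, c) + b = 2116 - 3651 = -1535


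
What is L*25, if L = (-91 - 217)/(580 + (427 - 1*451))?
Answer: -1925/139 ≈ -13.849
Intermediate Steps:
L = -77/139 (L = -308/(580 + (427 - 451)) = -308/(580 - 24) = -308/556 = -308*1/556 = -77/139 ≈ -0.55396)
L*25 = -77/139*25 = -1925/139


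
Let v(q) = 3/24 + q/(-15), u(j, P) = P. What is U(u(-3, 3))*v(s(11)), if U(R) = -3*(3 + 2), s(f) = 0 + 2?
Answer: 1/8 ≈ 0.12500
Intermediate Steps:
s(f) = 2
U(R) = -15 (U(R) = -3*5 = -15)
v(q) = 1/8 - q/15 (v(q) = 3*(1/24) + q*(-1/15) = 1/8 - q/15)
U(u(-3, 3))*v(s(11)) = -15*(1/8 - 1/15*2) = -15*(1/8 - 2/15) = -15*(-1/120) = 1/8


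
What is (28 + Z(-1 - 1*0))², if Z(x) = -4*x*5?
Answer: 2304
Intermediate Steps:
Z(x) = -20*x
(28 + Z(-1 - 1*0))² = (28 - 20*(-1 - 1*0))² = (28 - 20*(-1 + 0))² = (28 - 20*(-1))² = (28 + 20)² = 48² = 2304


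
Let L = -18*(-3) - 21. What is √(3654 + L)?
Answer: √3687 ≈ 60.721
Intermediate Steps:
L = 33 (L = 54 - 21 = 33)
√(3654 + L) = √(3654 + 33) = √3687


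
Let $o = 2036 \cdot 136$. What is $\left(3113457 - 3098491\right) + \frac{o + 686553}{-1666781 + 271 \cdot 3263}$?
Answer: $\frac{11710051279}{782508} \approx 14965.0$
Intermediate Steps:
$o = 276896$
$\left(3113457 - 3098491\right) + \frac{o + 686553}{-1666781 + 271 \cdot 3263} = \left(3113457 - 3098491\right) + \frac{276896 + 686553}{-1666781 + 271 \cdot 3263} = 14966 + \frac{963449}{-1666781 + 884273} = 14966 + \frac{963449}{-782508} = 14966 + 963449 \left(- \frac{1}{782508}\right) = 14966 - \frac{963449}{782508} = \frac{11710051279}{782508}$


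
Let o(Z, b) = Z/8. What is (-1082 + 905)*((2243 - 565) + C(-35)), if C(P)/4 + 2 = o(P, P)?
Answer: -584985/2 ≈ -2.9249e+5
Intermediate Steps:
o(Z, b) = Z/8 (o(Z, b) = Z*(⅛) = Z/8)
C(P) = -8 + P/2 (C(P) = -8 + 4*(P/8) = -8 + P/2)
(-1082 + 905)*((2243 - 565) + C(-35)) = (-1082 + 905)*((2243 - 565) + (-8 + (½)*(-35))) = -177*(1678 + (-8 - 35/2)) = -177*(1678 - 51/2) = -177*3305/2 = -584985/2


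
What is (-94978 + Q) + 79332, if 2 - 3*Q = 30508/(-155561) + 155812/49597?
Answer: -120716937097856/7715358917 ≈ -15646.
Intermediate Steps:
Q = -2431482474/7715358917 (Q = 2/3 - (30508/(-155561) + 155812/49597)/3 = 2/3 - (30508*(-1/155561) + 155812*(1/49597))/3 = 2/3 - (-30508/155561 + 155812/49597)/3 = 2/3 - 1/3*22725165256/7715358917 = 2/3 - 22725165256/23146076751 = -2431482474/7715358917 ≈ -0.31515)
(-94978 + Q) + 79332 = (-94978 - 2431482474/7715358917) + 79332 = -732791790701300/7715358917 + 79332 = -120716937097856/7715358917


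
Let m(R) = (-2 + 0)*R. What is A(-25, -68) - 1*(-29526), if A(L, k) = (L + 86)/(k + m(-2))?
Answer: 1889603/64 ≈ 29525.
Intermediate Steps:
m(R) = -2*R
A(L, k) = (86 + L)/(4 + k) (A(L, k) = (L + 86)/(k - 2*(-2)) = (86 + L)/(k + 4) = (86 + L)/(4 + k))
A(-25, -68) - 1*(-29526) = (86 - 25)/(4 - 68) - 1*(-29526) = 61/(-64) + 29526 = -1/64*61 + 29526 = -61/64 + 29526 = 1889603/64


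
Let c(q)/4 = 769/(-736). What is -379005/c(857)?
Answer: 69736920/769 ≈ 90685.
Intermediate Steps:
c(q) = -769/184 (c(q) = 4*(769/(-736)) = 4*(769*(-1/736)) = 4*(-769/736) = -769/184)
-379005/c(857) = -379005/(-769/184) = -379005*(-184/769) = 69736920/769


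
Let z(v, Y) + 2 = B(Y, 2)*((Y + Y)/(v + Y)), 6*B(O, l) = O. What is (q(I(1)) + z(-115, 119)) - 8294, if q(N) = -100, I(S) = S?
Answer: -86591/12 ≈ -7215.9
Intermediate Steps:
B(O, l) = O/6
z(v, Y) = -2 + Y²/(3*(Y + v)) (z(v, Y) = -2 + (Y/6)*((Y + Y)/(v + Y)) = -2 + (Y/6)*((2*Y)/(Y + v)) = -2 + (Y/6)*(2*Y/(Y + v)) = -2 + Y²/(3*(Y + v)))
(q(I(1)) + z(-115, 119)) - 8294 = (-100 + (-2*119 - 2*(-115) + (⅓)*119²)/(119 - 115)) - 8294 = (-100 + (-238 + 230 + (⅓)*14161)/4) - 8294 = (-100 + (-238 + 230 + 14161/3)/4) - 8294 = (-100 + (¼)*(14137/3)) - 8294 = (-100 + 14137/12) - 8294 = 12937/12 - 8294 = -86591/12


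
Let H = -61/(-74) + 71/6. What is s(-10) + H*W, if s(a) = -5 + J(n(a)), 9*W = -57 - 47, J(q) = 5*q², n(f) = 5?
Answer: -26240/999 ≈ -26.266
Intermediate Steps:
W = -104/9 (W = (-57 - 47)/9 = (⅑)*(-104) = -104/9 ≈ -11.556)
s(a) = 120 (s(a) = -5 + 5*5² = -5 + 5*25 = -5 + 125 = 120)
H = 1405/111 (H = -61*(-1/74) + 71*(⅙) = 61/74 + 71/6 = 1405/111 ≈ 12.658)
s(-10) + H*W = 120 + (1405/111)*(-104/9) = 120 - 146120/999 = -26240/999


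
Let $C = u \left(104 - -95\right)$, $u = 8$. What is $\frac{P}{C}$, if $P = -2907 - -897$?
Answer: $- \frac{1005}{796} \approx -1.2626$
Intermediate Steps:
$P = -2010$ ($P = -2907 + 897 = -2010$)
$C = 1592$ ($C = 8 \left(104 - -95\right) = 8 \left(104 + 95\right) = 8 \cdot 199 = 1592$)
$\frac{P}{C} = - \frac{2010}{1592} = \left(-2010\right) \frac{1}{1592} = - \frac{1005}{796}$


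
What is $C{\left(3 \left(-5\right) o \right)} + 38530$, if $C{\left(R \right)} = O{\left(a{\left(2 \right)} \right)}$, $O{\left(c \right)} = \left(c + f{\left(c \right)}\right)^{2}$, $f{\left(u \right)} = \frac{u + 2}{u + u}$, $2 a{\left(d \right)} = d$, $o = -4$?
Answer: $\frac{154145}{4} \approx 38536.0$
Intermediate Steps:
$a{\left(d \right)} = \frac{d}{2}$
$f{\left(u \right)} = \frac{2 + u}{2 u}$
$O{\left(c \right)} = \left(c + \frac{2 + c}{2 c}\right)^{2}$
$C{\left(R \right)} = \frac{25}{4}$ ($C{\left(R \right)} = \frac{\left(2 + \frac{1}{2} \cdot 2 + 2 \left(\frac{1}{2} \cdot 2\right)^{2}\right)^{2}}{4 \cdot 1^{2}} = \frac{\left(2 + 1 + 2 \cdot 1^{2}\right)^{2}}{4 \cdot 1} = \frac{1}{4} \cdot 1 \left(2 + 1 + 2 \cdot 1\right)^{2} = \frac{1}{4} \cdot 1 \left(2 + 1 + 2\right)^{2} = \frac{1}{4} \cdot 1 \cdot 5^{2} = \frac{1}{4} \cdot 1 \cdot 25 = \frac{25}{4}$)
$C{\left(3 \left(-5\right) o \right)} + 38530 = \frac{25}{4} + 38530 = \frac{154145}{4}$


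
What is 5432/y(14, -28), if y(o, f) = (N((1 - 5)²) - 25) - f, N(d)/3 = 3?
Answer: 1358/3 ≈ 452.67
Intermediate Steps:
N(d) = 9 (N(d) = 3*3 = 9)
y(o, f) = -16 - f (y(o, f) = (9 - 25) - f = -16 - f)
5432/y(14, -28) = 5432/(-16 - 1*(-28)) = 5432/(-16 + 28) = 5432/12 = 5432*(1/12) = 1358/3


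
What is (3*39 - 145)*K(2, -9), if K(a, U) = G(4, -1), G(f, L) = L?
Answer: 28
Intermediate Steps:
K(a, U) = -1
(3*39 - 145)*K(2, -9) = (3*39 - 145)*(-1) = (117 - 145)*(-1) = -28*(-1) = 28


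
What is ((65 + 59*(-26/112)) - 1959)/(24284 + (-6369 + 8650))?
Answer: -106831/1487640 ≈ -0.071812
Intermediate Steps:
((65 + 59*(-26/112)) - 1959)/(24284 + (-6369 + 8650)) = ((65 + 59*(-26*1/112)) - 1959)/(24284 + 2281) = ((65 + 59*(-13/56)) - 1959)/26565 = ((65 - 767/56) - 1959)*(1/26565) = (2873/56 - 1959)*(1/26565) = -106831/56*1/26565 = -106831/1487640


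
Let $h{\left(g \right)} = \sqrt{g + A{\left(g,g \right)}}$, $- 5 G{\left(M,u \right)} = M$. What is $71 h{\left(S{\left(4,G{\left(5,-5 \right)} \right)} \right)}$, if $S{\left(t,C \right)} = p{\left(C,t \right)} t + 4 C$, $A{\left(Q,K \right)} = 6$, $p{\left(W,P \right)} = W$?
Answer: $71 i \sqrt{2} \approx 100.41 i$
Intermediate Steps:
$G{\left(M,u \right)} = - \frac{M}{5}$
$S{\left(t,C \right)} = 4 C + C t$ ($S{\left(t,C \right)} = C t + 4 C = 4 C + C t$)
$h{\left(g \right)} = \sqrt{6 + g}$ ($h{\left(g \right)} = \sqrt{g + 6} = \sqrt{6 + g}$)
$71 h{\left(S{\left(4,G{\left(5,-5 \right)} \right)} \right)} = 71 \sqrt{6 + \left(- \frac{1}{5}\right) 5 \left(4 + 4\right)} = 71 \sqrt{6 - 8} = 71 \sqrt{-2} = 71 i \sqrt{2}$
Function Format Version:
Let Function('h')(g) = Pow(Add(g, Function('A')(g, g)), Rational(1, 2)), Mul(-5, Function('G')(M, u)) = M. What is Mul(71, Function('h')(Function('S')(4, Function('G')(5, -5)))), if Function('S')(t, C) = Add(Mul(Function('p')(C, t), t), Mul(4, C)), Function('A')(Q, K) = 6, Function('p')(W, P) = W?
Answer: Mul(71, I, Pow(2, Rational(1, 2))) ≈ Mul(100.41, I)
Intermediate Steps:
Function('G')(M, u) = Mul(Rational(-1, 5), M)
Function('S')(t, C) = Add(Mul(4, C), Mul(C, t)) (Function('S')(t, C) = Add(Mul(C, t), Mul(4, C)) = Add(Mul(4, C), Mul(C, t)))
Function('h')(g) = Pow(Add(6, g), Rational(1, 2)) (Function('h')(g) = Pow(Add(g, 6), Rational(1, 2)) = Pow(Add(6, g), Rational(1, 2)))
Mul(71, Function('h')(Function('S')(4, Function('G')(5, -5)))) = Mul(71, Pow(Add(6, Mul(Mul(Rational(-1, 5), 5), Add(4, 4))), Rational(1, 2))) = Mul(71, Pow(Add(6, Mul(-1, 8)), Rational(1, 2))) = Mul(71, Pow(Add(6, -8), Rational(1, 2))) = Mul(71, Pow(-2, Rational(1, 2))) = Mul(71, Mul(I, Pow(2, Rational(1, 2)))) = Mul(71, I, Pow(2, Rational(1, 2)))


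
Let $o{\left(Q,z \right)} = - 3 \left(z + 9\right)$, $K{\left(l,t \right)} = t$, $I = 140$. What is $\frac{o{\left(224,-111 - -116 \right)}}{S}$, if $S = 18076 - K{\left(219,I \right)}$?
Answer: $- \frac{21}{8968} \approx -0.0023417$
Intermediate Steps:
$o{\left(Q,z \right)} = -27 - 3 z$ ($o{\left(Q,z \right)} = - 3 \left(9 + z\right) = -27 - 3 z$)
$S = 17936$ ($S = 18076 - 140 = 17936$)
$\frac{o{\left(224,-111 - -116 \right)}}{S} = \frac{-27 - 3 \left(-111 - -116\right)}{17936} = \left(-27 - 3 \left(-111 + 116\right)\right) \frac{1}{17936} = \left(-27 - 15\right) \frac{1}{17936} = \left(-42\right) \frac{1}{17936} = - \frac{21}{8968}$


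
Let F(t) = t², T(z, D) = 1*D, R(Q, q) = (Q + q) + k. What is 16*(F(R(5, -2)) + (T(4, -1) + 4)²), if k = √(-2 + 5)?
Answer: 336 + 96*√3 ≈ 502.28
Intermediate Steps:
k = √3 ≈ 1.7320
R(Q, q) = Q + q + √3 (R(Q, q) = (Q + q) + √3 = Q + q + √3)
T(z, D) = D
16*(F(R(5, -2)) + (T(4, -1) + 4)²) = 16*((5 - 2 + √3)² + (-1 + 4)²) = 16*((3 + √3)² + 3²) = 16*((3 + √3)² + 9) = 16*(9 + (3 + √3)²) = 144 + 16*(3 + √3)²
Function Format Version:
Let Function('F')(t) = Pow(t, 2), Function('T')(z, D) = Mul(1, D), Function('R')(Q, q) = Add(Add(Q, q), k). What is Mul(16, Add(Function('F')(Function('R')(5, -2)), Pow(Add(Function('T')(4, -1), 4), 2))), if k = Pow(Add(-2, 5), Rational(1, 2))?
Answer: Add(336, Mul(96, Pow(3, Rational(1, 2)))) ≈ 502.28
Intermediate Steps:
k = Pow(3, Rational(1, 2)) ≈ 1.7320
Function('R')(Q, q) = Add(Q, q, Pow(3, Rational(1, 2))) (Function('R')(Q, q) = Add(Add(Q, q), Pow(3, Rational(1, 2))) = Add(Q, q, Pow(3, Rational(1, 2))))
Function('T')(z, D) = D
Mul(16, Add(Function('F')(Function('R')(5, -2)), Pow(Add(Function('T')(4, -1), 4), 2))) = Mul(16, Add(Pow(Add(5, -2, Pow(3, Rational(1, 2))), 2), Pow(Add(-1, 4), 2))) = Mul(16, Add(Pow(Add(3, Pow(3, Rational(1, 2))), 2), Pow(3, 2))) = Mul(16, Add(Pow(Add(3, Pow(3, Rational(1, 2))), 2), 9)) = Mul(16, Add(9, Pow(Add(3, Pow(3, Rational(1, 2))), 2))) = Add(144, Mul(16, Pow(Add(3, Pow(3, Rational(1, 2))), 2)))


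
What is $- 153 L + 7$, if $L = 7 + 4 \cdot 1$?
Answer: $-1676$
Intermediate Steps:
$L = 11$ ($L = 7 + 4 = 11$)
$- 153 L + 7 = \left(-153\right) 11 + 7 = -1683 + 7 = -1676$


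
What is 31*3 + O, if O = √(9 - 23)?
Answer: 93 + I*√14 ≈ 93.0 + 3.7417*I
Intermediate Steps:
O = I*√14 (O = √(-14) = I*√14 ≈ 3.7417*I)
31*3 + O = 31*3 + I*√14 = 93 + I*√14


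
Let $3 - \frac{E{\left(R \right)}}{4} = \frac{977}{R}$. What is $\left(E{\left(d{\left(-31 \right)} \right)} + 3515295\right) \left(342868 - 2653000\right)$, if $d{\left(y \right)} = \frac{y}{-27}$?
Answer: $- \frac{251501763018132}{31} \approx -8.113 \cdot 10^{12}$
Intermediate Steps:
$d{\left(y \right)} = - \frac{y}{27}$ ($d{\left(y \right)} = y \left(- \frac{1}{27}\right) = - \frac{y}{27}$)
$E{\left(R \right)} = 12 - \frac{3908}{R}$ ($E{\left(R \right)} = 12 - 4 \frac{977}{R} = 12 - \frac{3908}{R}$)
$\left(E{\left(d{\left(-31 \right)} \right)} + 3515295\right) \left(342868 - 2653000\right) = \left(\left(12 - \frac{3908}{\left(- \frac{1}{27}\right) \left(-31\right)}\right) + 3515295\right) \left(342868 - 2653000\right) = \left(\left(12 - \frac{3908}{\frac{31}{27}}\right) + 3515295\right) \left(-2310132\right) = \left(\left(12 - \frac{105516}{31}\right) + 3515295\right) \left(-2310132\right) = \left(- \frac{105144}{31} + 3515295\right) \left(-2310132\right) = \frac{108869001}{31} \left(-2310132\right) = - \frac{251501763018132}{31}$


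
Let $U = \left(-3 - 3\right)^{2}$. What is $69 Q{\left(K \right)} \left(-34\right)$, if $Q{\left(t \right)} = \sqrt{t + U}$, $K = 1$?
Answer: $- 2346 \sqrt{37} \approx -14270.0$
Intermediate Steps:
$U = 36$ ($U = \left(-6\right)^{2} = 36$)
$Q{\left(t \right)} = \sqrt{36 + t}$ ($Q{\left(t \right)} = \sqrt{t + 36} = \sqrt{36 + t}$)
$69 Q{\left(K \right)} \left(-34\right) = 69 \sqrt{36 + 1} \left(-34\right) = 69 \sqrt{37} \left(-34\right) = - 2346 \sqrt{37}$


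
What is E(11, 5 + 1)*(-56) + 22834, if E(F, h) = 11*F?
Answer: 16058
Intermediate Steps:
E(11, 5 + 1)*(-56) + 22834 = (11*11)*(-56) + 22834 = 121*(-56) + 22834 = -6776 + 22834 = 16058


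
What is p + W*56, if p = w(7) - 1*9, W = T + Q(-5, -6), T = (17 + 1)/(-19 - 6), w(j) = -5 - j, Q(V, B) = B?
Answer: -9933/25 ≈ -397.32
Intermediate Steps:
T = -18/25 (T = 18/(-25) = 18*(-1/25) = -18/25 ≈ -0.72000)
W = -168/25 (W = -18/25 - 6 = -168/25 ≈ -6.7200)
p = -21 (p = (-5 - 1*7) - 1*9 = (-5 - 7) - 9 = -12 - 9 = -21)
p + W*56 = -21 - 168/25*56 = -21 - 9408/25 = -9933/25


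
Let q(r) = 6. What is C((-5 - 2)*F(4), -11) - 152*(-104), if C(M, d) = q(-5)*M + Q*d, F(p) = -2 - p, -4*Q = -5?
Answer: 64185/4 ≈ 16046.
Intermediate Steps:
Q = 5/4 (Q = -¼*(-5) = 5/4 ≈ 1.2500)
C(M, d) = 6*M + 5*d/4
C((-5 - 2)*F(4), -11) - 152*(-104) = (6*((-5 - 2)*(-2 - 1*4)) + (5/4)*(-11)) - 152*(-104) = (6*(-7*(-2 - 4)) - 55/4) + 15808 = (6*(-7*(-6)) - 55/4) + 15808 = (6*42 - 55/4) + 15808 = (252 - 55/4) + 15808 = 953/4 + 15808 = 64185/4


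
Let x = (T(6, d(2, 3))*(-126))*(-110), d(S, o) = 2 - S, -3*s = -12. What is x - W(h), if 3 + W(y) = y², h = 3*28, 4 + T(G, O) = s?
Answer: -7053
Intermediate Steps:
s = 4 (s = -⅓*(-12) = 4)
T(G, O) = 0 (T(G, O) = -4 + 4 = 0)
h = 84
W(y) = -3 + y²
x = 0 (x = (0*(-126))*(-110) = 0*(-110) = 0)
x - W(h) = 0 - (-3 + 84²) = 0 - (-3 + 7056) = 0 - 1*7053 = 0 - 7053 = -7053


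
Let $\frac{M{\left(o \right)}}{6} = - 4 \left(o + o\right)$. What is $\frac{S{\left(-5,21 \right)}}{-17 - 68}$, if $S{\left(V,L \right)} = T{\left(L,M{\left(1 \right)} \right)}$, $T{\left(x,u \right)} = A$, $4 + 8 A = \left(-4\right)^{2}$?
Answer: $- \frac{3}{170} \approx -0.017647$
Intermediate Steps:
$A = \frac{3}{2}$ ($A = - \frac{1}{2} + \frac{\left(-4\right)^{2}}{8} = - \frac{1}{2} + \frac{1}{8} \cdot 16 = - \frac{1}{2} + 2 = \frac{3}{2} \approx 1.5$)
$M{\left(o \right)} = - 48 o$ ($M{\left(o \right)} = 6 \left(- 4 \left(o + o\right)\right) = 6 \left(- 4 \cdot 2 o\right) = 6 \left(- 8 o\right) = - 48 o$)
$T{\left(x,u \right)} = \frac{3}{2}$
$S{\left(V,L \right)} = \frac{3}{2}$
$\frac{S{\left(-5,21 \right)}}{-17 - 68} = \frac{1}{-17 - 68} \cdot \frac{3}{2} = \frac{1}{-85} \cdot \frac{3}{2} = \left(- \frac{1}{85}\right) \frac{3}{2} = - \frac{3}{170}$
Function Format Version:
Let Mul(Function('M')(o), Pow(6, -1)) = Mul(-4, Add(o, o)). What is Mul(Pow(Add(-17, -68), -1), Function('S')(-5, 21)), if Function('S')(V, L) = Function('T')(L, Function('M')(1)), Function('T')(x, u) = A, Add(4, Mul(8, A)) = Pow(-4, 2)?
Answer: Rational(-3, 170) ≈ -0.017647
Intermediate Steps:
A = Rational(3, 2) (A = Add(Rational(-1, 2), Mul(Rational(1, 8), Pow(-4, 2))) = Add(Rational(-1, 2), Mul(Rational(1, 8), 16)) = Add(Rational(-1, 2), 2) = Rational(3, 2) ≈ 1.5000)
Function('M')(o) = Mul(-48, o) (Function('M')(o) = Mul(6, Mul(-4, Add(o, o))) = Mul(6, Mul(-4, Mul(2, o))) = Mul(6, Mul(-8, o)) = Mul(-48, o))
Function('T')(x, u) = Rational(3, 2)
Function('S')(V, L) = Rational(3, 2)
Mul(Pow(Add(-17, -68), -1), Function('S')(-5, 21)) = Mul(Pow(Add(-17, -68), -1), Rational(3, 2)) = Mul(Pow(-85, -1), Rational(3, 2)) = Mul(Rational(-1, 85), Rational(3, 2)) = Rational(-3, 170)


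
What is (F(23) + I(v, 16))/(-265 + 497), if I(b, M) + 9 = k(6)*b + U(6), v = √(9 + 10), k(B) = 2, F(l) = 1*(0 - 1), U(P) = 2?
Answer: -1/29 + √19/116 ≈ 0.0030940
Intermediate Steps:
F(l) = -1 (F(l) = 1*(-1) = -1)
v = √19 ≈ 4.3589
I(b, M) = -7 + 2*b (I(b, M) = -9 + (2*b + 2) = -9 + (2 + 2*b) = -7 + 2*b)
(F(23) + I(v, 16))/(-265 + 497) = (-1 + (-7 + 2*√19))/(-265 + 497) = (-8 + 2*√19)/232 = (-8 + 2*√19)*(1/232) = -1/29 + √19/116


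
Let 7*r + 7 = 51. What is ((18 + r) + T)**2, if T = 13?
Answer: 68121/49 ≈ 1390.2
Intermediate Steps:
r = 44/7 (r = -1 + (1/7)*51 = -1 + 51/7 = 44/7 ≈ 6.2857)
((18 + r) + T)**2 = ((18 + 44/7) + 13)**2 = (170/7 + 13)**2 = (261/7)**2 = 68121/49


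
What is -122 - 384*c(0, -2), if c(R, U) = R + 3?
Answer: -1274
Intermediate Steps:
c(R, U) = 3 + R
-122 - 384*c(0, -2) = -122 - 384*(3 + 0) = -122 - 384*3 = -122 - 1152 = -1274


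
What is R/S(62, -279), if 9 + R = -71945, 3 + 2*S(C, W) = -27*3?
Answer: 35977/21 ≈ 1713.2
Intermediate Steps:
S(C, W) = -42 (S(C, W) = -3/2 + (-27*3)/2 = -3/2 + (1/2)*(-81) = -3/2 - 81/2 = -42)
R = -71954 (R = -9 - 71945 = -71954)
R/S(62, -279) = -71954/(-42) = -71954*(-1/42) = 35977/21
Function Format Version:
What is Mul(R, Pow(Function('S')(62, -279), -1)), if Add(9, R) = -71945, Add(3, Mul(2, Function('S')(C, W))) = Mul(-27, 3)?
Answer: Rational(35977, 21) ≈ 1713.2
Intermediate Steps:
Function('S')(C, W) = -42 (Function('S')(C, W) = Add(Rational(-3, 2), Mul(Rational(1, 2), Mul(-27, 3))) = Add(Rational(-3, 2), Mul(Rational(1, 2), -81)) = Add(Rational(-3, 2), Rational(-81, 2)) = -42)
R = -71954 (R = Add(-9, -71945) = -71954)
Mul(R, Pow(Function('S')(62, -279), -1)) = Mul(-71954, Pow(-42, -1)) = Mul(-71954, Rational(-1, 42)) = Rational(35977, 21)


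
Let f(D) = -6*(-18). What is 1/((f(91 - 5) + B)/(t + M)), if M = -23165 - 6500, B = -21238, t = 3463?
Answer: 13101/10565 ≈ 1.2400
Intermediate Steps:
M = -29665
f(D) = 108
1/((f(91 - 5) + B)/(t + M)) = 1/((108 - 21238)/(3463 - 29665)) = 1/(-21130/(-26202)) = 1/(-21130*(-1/26202)) = 1/(10565/13101) = 13101/10565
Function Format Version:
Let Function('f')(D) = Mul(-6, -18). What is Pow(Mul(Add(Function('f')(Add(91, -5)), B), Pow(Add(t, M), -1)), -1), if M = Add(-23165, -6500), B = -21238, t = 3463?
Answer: Rational(13101, 10565) ≈ 1.2400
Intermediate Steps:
M = -29665
Function('f')(D) = 108
Pow(Mul(Add(Function('f')(Add(91, -5)), B), Pow(Add(t, M), -1)), -1) = Pow(Mul(Add(108, -21238), Pow(Add(3463, -29665), -1)), -1) = Pow(Mul(-21130, Pow(-26202, -1)), -1) = Pow(Mul(-21130, Rational(-1, 26202)), -1) = Pow(Rational(10565, 13101), -1) = Rational(13101, 10565)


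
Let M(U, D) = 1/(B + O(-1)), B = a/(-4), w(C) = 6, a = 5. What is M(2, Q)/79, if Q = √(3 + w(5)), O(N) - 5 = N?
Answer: 4/869 ≈ 0.0046030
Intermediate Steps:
O(N) = 5 + N
Q = 3 (Q = √(3 + 6) = √9 = 3)
B = -5/4 (B = 5/(-4) = 5*(-¼) = -5/4 ≈ -1.2500)
M(U, D) = 4/11 (M(U, D) = 1/(-5/4 + (5 - 1)) = 1/(-5/4 + 4) = 1/(11/4) = 4/11)
M(2, Q)/79 = (4/11)/79 = (4/11)*(1/79) = 4/869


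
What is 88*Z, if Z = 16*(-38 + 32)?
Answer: -8448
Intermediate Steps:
Z = -96 (Z = 16*(-6) = -96)
88*Z = 88*(-96) = -8448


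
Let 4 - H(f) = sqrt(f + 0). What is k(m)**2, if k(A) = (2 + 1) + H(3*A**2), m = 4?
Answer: 97 - 56*sqrt(3) ≈ 0.0051548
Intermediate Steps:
H(f) = 4 - sqrt(f) (H(f) = 4 - sqrt(f + 0) = 4 - sqrt(f))
k(A) = 7 - sqrt(3)*sqrt(A**2) (k(A) = (2 + 1) + (4 - sqrt(3*A**2)) = 3 + (4 - sqrt(3)*sqrt(A**2)) = 7 - sqrt(3)*sqrt(A**2))
k(m)**2 = (7 - sqrt(3)*sqrt(4**2))**2 = (7 - sqrt(3)*sqrt(16))**2 = (7 - 1*sqrt(3)*4)**2 = (7 - 4*sqrt(3))**2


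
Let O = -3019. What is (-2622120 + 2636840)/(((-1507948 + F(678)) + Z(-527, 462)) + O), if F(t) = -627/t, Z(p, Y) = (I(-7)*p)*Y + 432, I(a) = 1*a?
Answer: 3326720/43794749 ≈ 0.075962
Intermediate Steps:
I(a) = a
Z(p, Y) = 432 - 7*Y*p (Z(p, Y) = (-7*p)*Y + 432 = -7*Y*p + 432 = 432 - 7*Y*p)
(-2622120 + 2636840)/(((-1507948 + F(678)) + Z(-527, 462)) + O) = (-2622120 + 2636840)/(((-1507948 - 627/678) + (432 - 7*462*(-527))) - 3019) = 14720/(((-1507948 - 627*1/678) + (432 + 1704318)) - 3019) = 14720/(((-1507948 - 209/226) + 1704750) - 3019) = 14720/((-340796457/226 + 1704750) - 3019) = 14720/(44477043/226 - 3019) = 14720/(43794749/226) = 14720*(226/43794749) = 3326720/43794749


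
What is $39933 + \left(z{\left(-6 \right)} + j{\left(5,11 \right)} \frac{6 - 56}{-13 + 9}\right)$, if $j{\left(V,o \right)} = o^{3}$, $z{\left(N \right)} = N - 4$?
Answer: $\frac{113121}{2} \approx 56561.0$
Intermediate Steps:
$z{\left(N \right)} = -4 + N$ ($z{\left(N \right)} = N - 4 = -4 + N$)
$39933 + \left(z{\left(-6 \right)} + j{\left(5,11 \right)} \frac{6 - 56}{-13 + 9}\right) = 39933 + \left(\left(-4 - 6\right) + 11^{3} \frac{6 - 56}{-13 + 9}\right) = 39933 - \left(10 - 1331 \left(- \frac{50}{-4}\right)\right) = 39933 - \left(10 - 1331 \left(\left(-50\right) \left(- \frac{1}{4}\right)\right)\right) = 39933 + \left(-10 + 1331 \cdot \frac{25}{2}\right) = 39933 + \left(-10 + \frac{33275}{2}\right) = 39933 + \frac{33255}{2} = \frac{113121}{2}$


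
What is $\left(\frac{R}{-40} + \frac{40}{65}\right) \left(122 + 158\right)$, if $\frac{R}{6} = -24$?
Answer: $\frac{15344}{13} \approx 1180.3$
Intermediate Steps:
$R = -144$ ($R = 6 \left(-24\right) = -144$)
$\left(\frac{R}{-40} + \frac{40}{65}\right) \left(122 + 158\right) = \left(- \frac{144}{-40} + \frac{40}{65}\right) \left(122 + 158\right) = \left(\left(-144\right) \left(- \frac{1}{40}\right) + 40 \cdot \frac{1}{65}\right) 280 = \left(\frac{18}{5} + \frac{8}{13}\right) 280 = \frac{274}{65} \cdot 280 = \frac{15344}{13}$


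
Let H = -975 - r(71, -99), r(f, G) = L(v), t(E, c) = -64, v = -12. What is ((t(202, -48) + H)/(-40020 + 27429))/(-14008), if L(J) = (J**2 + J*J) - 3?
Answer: -331/44093682 ≈ -7.5067e-6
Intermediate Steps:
L(J) = -3 + 2*J**2 (L(J) = (J**2 + J**2) - 3 = 2*J**2 - 3 = -3 + 2*J**2)
r(f, G) = 285 (r(f, G) = -3 + 2*(-12)**2 = -3 + 2*144 = -3 + 288 = 285)
H = -1260 (H = -975 - 1*285 = -975 - 285 = -1260)
((t(202, -48) + H)/(-40020 + 27429))/(-14008) = ((-64 - 1260)/(-40020 + 27429))/(-14008) = -1324/(-12591)*(-1/14008) = -1324*(-1/12591)*(-1/14008) = (1324/12591)*(-1/14008) = -331/44093682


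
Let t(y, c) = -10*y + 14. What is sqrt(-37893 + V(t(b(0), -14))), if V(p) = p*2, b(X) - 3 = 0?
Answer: 5*I*sqrt(1517) ≈ 194.74*I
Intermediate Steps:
b(X) = 3 (b(X) = 3 + 0 = 3)
t(y, c) = 14 - 10*y
V(p) = 2*p
sqrt(-37893 + V(t(b(0), -14))) = sqrt(-37893 + 2*(14 - 10*3)) = sqrt(-37893 + 2*(14 - 30)) = sqrt(-37893 + 2*(-16)) = sqrt(-37893 - 32) = sqrt(-37925) = 5*I*sqrt(1517)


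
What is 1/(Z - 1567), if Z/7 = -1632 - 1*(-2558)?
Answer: 1/4915 ≈ 0.00020346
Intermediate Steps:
Z = 6482 (Z = 7*(-1632 - 1*(-2558)) = 7*(-1632 + 2558) = 7*926 = 6482)
1/(Z - 1567) = 1/(6482 - 1567) = 1/4915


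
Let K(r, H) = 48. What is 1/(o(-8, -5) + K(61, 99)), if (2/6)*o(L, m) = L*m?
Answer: 1/168 ≈ 0.0059524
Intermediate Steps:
o(L, m) = 3*L*m (o(L, m) = 3*(L*m) = 3*L*m)
1/(o(-8, -5) + K(61, 99)) = 1/(3*(-8)*(-5) + 48) = 1/(120 + 48) = 1/168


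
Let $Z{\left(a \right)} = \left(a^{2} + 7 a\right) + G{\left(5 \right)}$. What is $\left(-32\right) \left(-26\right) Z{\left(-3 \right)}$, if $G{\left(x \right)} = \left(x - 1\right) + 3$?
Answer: $-4160$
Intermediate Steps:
$G{\left(x \right)} = 2 + x$ ($G{\left(x \right)} = \left(-1 + x\right) + 3 = 2 + x$)
$Z{\left(a \right)} = 7 + a^{2} + 7 a$ ($Z{\left(a \right)} = \left(a^{2} + 7 a\right) + \left(2 + 5\right) = \left(a^{2} + 7 a\right) + 7 = 7 + a^{2} + 7 a$)
$\left(-32\right) \left(-26\right) Z{\left(-3 \right)} = \left(-32\right) \left(-26\right) \left(7 + \left(-3\right)^{2} + 7 \left(-3\right)\right) = 832 \left(7 + 9 - 21\right) = 832 \left(-5\right) = -4160$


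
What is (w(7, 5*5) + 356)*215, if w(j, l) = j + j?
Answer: 79550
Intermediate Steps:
w(j, l) = 2*j
(w(7, 5*5) + 356)*215 = (2*7 + 356)*215 = (14 + 356)*215 = 370*215 = 79550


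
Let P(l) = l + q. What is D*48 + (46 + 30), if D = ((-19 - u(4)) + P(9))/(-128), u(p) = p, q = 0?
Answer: 325/4 ≈ 81.250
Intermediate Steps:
P(l) = l (P(l) = l + 0 = l)
D = 7/64 (D = ((-19 - 1*4) + 9)/(-128) = ((-19 - 4) + 9)*(-1/128) = (-23 + 9)*(-1/128) = -14*(-1/128) = 7/64 ≈ 0.10938)
D*48 + (46 + 30) = (7/64)*48 + (46 + 30) = 21/4 + 76 = 325/4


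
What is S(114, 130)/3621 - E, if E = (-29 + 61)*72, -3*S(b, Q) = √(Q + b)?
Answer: -2304 - 2*√61/10863 ≈ -2304.0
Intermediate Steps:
S(b, Q) = -√(Q + b)/3
E = 2304 (E = 32*72 = 2304)
S(114, 130)/3621 - E = -√(130 + 114)/3/3621 - 1*2304 = -2*√61/3*(1/3621) - 2304 = -2*√61/10863 - 2304 = -2304 - 2*√61/10863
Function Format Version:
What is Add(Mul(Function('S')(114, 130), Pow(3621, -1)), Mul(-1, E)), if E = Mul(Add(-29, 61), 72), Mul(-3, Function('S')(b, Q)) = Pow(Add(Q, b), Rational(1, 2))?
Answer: Add(-2304, Mul(Rational(-2, 10863), Pow(61, Rational(1, 2)))) ≈ -2304.0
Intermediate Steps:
Function('S')(b, Q) = Mul(Rational(-1, 3), Pow(Add(Q, b), Rational(1, 2)))
E = 2304 (E = Mul(32, 72) = 2304)
Add(Mul(Function('S')(114, 130), Pow(3621, -1)), Mul(-1, E)) = Add(Mul(Mul(Rational(-1, 3), Pow(Add(130, 114), Rational(1, 2))), Pow(3621, -1)), Mul(-1, 2304)) = Add(Mul(Mul(Rational(-1, 3), Pow(244, Rational(1, 2))), Rational(1, 3621)), -2304) = Add(Mul(Mul(Rational(-1, 3), Mul(2, Pow(61, Rational(1, 2)))), Rational(1, 3621)), -2304) = Add(Mul(Mul(Rational(-2, 3), Pow(61, Rational(1, 2))), Rational(1, 3621)), -2304) = Add(Mul(Rational(-2, 10863), Pow(61, Rational(1, 2))), -2304) = Add(-2304, Mul(Rational(-2, 10863), Pow(61, Rational(1, 2))))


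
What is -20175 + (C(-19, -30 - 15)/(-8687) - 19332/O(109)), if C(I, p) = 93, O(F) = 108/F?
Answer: -344752375/8687 ≈ -39686.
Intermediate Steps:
-20175 + (C(-19, -30 - 15)/(-8687) - 19332/O(109)) = -20175 + (93/(-8687) - 19332/(108/109)) = -20175 + (93*(-1/8687) - 19332/(108*(1/109))) = -20175 + (-93/8687 - 19332/108/109) = -20175 + (-93/8687 - 19332*109/108) = -20175 + (-93/8687 - 19511) = -20175 - 169492150/8687 = -344752375/8687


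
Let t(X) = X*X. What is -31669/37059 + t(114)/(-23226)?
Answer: -18441863/13041399 ≈ -1.4141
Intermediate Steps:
t(X) = X²
-31669/37059 + t(114)/(-23226) = -31669/37059 + 114²/(-23226) = -31669*1/37059 + 12996*(-1/23226) = -2879/3369 - 2166/3871 = -18441863/13041399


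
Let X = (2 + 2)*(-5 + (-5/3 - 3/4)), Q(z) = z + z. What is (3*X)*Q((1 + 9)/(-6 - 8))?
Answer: 890/7 ≈ 127.14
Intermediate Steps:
Q(z) = 2*z
X = -89/3 (X = 4*(-5 + (-5*1/3 - 3*1/4)) = 4*(-5 + (-5/3 - 3/4)) = 4*(-5 - 29/12) = 4*(-89/12) = -89/3 ≈ -29.667)
(3*X)*Q((1 + 9)/(-6 - 8)) = (3*(-89/3))*(2*((1 + 9)/(-6 - 8))) = -178*10/(-14) = -178*10*(-1/14) = -178*(-5)/7 = -89*(-10/7) = 890/7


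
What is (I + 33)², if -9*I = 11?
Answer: 81796/81 ≈ 1009.8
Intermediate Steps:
I = -11/9 (I = -⅑*11 = -11/9 ≈ -1.2222)
(I + 33)² = (-11/9 + 33)² = (286/9)² = 81796/81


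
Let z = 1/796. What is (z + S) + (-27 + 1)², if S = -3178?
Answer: -1991591/796 ≈ -2502.0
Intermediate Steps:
z = 1/796 ≈ 0.0012563
(z + S) + (-27 + 1)² = (1/796 - 3178) + (-27 + 1)² = -2529687/796 + (-26)² = -2529687/796 + 676 = -1991591/796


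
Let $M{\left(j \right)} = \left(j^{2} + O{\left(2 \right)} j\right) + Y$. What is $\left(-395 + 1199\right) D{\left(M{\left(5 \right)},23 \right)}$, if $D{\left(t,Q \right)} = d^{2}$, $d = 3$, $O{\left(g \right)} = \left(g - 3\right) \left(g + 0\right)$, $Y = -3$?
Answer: $7236$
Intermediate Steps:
$O{\left(g \right)} = g \left(-3 + g\right)$ ($O{\left(g \right)} = \left(-3 + g\right) g = g \left(-3 + g\right)$)
$M{\left(j \right)} = -3 + j^{2} - 2 j$ ($M{\left(j \right)} = \left(j^{2} + 2 \left(-3 + 2\right) j\right) - 3 = \left(j^{2} + 2 \left(-1\right) j\right) - 3 = \left(j^{2} - 2 j\right) - 3 = -3 + j^{2} - 2 j$)
$D{\left(t,Q \right)} = 9$ ($D{\left(t,Q \right)} = 3^{2} = 9$)
$\left(-395 + 1199\right) D{\left(M{\left(5 \right)},23 \right)} = \left(-395 + 1199\right) 9 = 804 \cdot 9 = 7236$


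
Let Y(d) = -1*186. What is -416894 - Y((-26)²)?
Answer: -416708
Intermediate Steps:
Y(d) = -186
-416894 - Y((-26)²) = -416894 - 1*(-186) = -416894 + 186 = -416708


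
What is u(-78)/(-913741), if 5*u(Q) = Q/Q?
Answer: -1/4568705 ≈ -2.1888e-7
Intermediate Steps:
u(Q) = ⅕ (u(Q) = (Q/Q)/5 = (⅕)*1 = ⅕)
u(-78)/(-913741) = (⅕)/(-913741) = (⅕)*(-1/913741) = -1/4568705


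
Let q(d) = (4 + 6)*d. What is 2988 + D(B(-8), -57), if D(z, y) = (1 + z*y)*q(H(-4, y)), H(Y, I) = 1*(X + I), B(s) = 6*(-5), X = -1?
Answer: -989392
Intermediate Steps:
B(s) = -30
H(Y, I) = -1 + I (H(Y, I) = 1*(-1 + I) = -1 + I)
q(d) = 10*d
D(z, y) = (1 + y*z)*(-10 + 10*y) (D(z, y) = (1 + z*y)*(10*(-1 + y)) = (1 + y*z)*(-10 + 10*y))
2988 + D(B(-8), -57) = 2988 + 10*(1 - 57*(-30))*(-1 - 57) = 2988 + 10*(1 + 1710)*(-58) = 2988 + 10*1711*(-58) = 2988 - 992380 = -989392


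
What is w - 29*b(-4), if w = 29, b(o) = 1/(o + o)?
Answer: 261/8 ≈ 32.625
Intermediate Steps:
b(o) = 1/(2*o)
w - 29*b(-4) = 29 - 29/(2*(-4)) = 29 - 29*(-1)/(2*4) = 29 - 29*(-⅛) = 29 + 29/8 = 261/8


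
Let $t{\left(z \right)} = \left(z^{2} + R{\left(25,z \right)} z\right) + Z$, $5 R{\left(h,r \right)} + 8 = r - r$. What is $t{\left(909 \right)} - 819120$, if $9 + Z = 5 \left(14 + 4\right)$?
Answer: $\frac{28938}{5} \approx 5787.6$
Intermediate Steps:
$R{\left(h,r \right)} = - \frac{8}{5}$ ($R{\left(h,r \right)} = - \frac{8}{5} + \frac{r - r}{5} = - \frac{8}{5} + \frac{1}{5} \cdot 0 = - \frac{8}{5} + 0 = - \frac{8}{5}$)
$Z = 81$ ($Z = -9 + 5 \left(14 + 4\right) = -9 + 5 \cdot 18 = -9 + 90 = 81$)
$t{\left(z \right)} = 81 + z^{2} - \frac{8 z}{5}$ ($t{\left(z \right)} = \left(z^{2} - \frac{8 z}{5}\right) + 81 = 81 + z^{2} - \frac{8 z}{5}$)
$t{\left(909 \right)} - 819120 = \left(81 + 909^{2} - \frac{7272}{5}\right) - 819120 = \left(81 + 826281 - \frac{7272}{5}\right) - 819120 = \frac{4124538}{5} - 819120 = \frac{28938}{5}$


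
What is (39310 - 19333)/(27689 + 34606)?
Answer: 6659/20765 ≈ 0.32068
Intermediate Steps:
(39310 - 19333)/(27689 + 34606) = 19977/62295 = 19977*(1/62295) = 6659/20765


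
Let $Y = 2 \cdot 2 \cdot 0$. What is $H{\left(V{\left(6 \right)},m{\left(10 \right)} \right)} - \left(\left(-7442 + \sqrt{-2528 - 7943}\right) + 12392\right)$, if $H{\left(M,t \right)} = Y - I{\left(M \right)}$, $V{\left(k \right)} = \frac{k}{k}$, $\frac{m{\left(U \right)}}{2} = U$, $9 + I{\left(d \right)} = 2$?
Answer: $-4943 - i \sqrt{10471} \approx -4943.0 - 102.33 i$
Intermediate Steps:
$I{\left(d \right)} = -7$ ($I{\left(d \right)} = -9 + 2 = -7$)
$m{\left(U \right)} = 2 U$
$Y = 0$ ($Y = 4 \cdot 0 = 0$)
$V{\left(k \right)} = 1$
$H{\left(M,t \right)} = 7$ ($H{\left(M,t \right)} = 0 - -7 = 0 + 7 = 7$)
$H{\left(V{\left(6 \right)},m{\left(10 \right)} \right)} - \left(\left(-7442 + \sqrt{-2528 - 7943}\right) + 12392\right) = 7 - \left(\left(-7442 + \sqrt{-2528 - 7943}\right) + 12392\right) = 7 - \left(\left(-7442 + \sqrt{-10471}\right) + 12392\right) = 7 - \left(\left(-7442 + i \sqrt{10471}\right) + 12392\right) = 7 - \left(4950 + i \sqrt{10471}\right) = -4943 - i \sqrt{10471}$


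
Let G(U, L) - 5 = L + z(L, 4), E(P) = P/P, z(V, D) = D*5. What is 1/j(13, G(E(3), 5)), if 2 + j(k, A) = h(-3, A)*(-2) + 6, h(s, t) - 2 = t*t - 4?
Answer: -1/1792 ≈ -0.00055804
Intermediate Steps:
z(V, D) = 5*D
h(s, t) = -2 + t² (h(s, t) = 2 + (t*t - 4) = 2 + (t² - 4) = 2 + (-4 + t²) = -2 + t²)
E(P) = 1
G(U, L) = 25 + L (G(U, L) = 5 + (L + 5*4) = 5 + (L + 20) = 5 + (20 + L) = 25 + L)
j(k, A) = 8 - 2*A² (j(k, A) = -2 + ((-2 + A²)*(-2) + 6) = -2 + ((4 - 2*A²) + 6) = -2 + (10 - 2*A²) = 8 - 2*A²)
1/j(13, G(E(3), 5)) = 1/(8 - 2*(25 + 5)²) = 1/(8 - 2*30²) = 1/(8 - 2*900) = 1/(8 - 1800) = 1/(-1792) = -1/1792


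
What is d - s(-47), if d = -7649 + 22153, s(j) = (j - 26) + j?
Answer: 14624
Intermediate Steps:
s(j) = -26 + 2*j (s(j) = (-26 + j) + j = -26 + 2*j)
d = 14504
d - s(-47) = 14504 - (-26 + 2*(-47)) = 14504 - (-26 - 94) = 14504 - 1*(-120) = 14504 + 120 = 14624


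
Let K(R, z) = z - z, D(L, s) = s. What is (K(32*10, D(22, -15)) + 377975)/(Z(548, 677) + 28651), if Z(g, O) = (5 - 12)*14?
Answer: 377975/28553 ≈ 13.238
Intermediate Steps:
K(R, z) = 0
Z(g, O) = -98 (Z(g, O) = -7*14 = -98)
(K(32*10, D(22, -15)) + 377975)/(Z(548, 677) + 28651) = (0 + 377975)/(-98 + 28651) = 377975/28553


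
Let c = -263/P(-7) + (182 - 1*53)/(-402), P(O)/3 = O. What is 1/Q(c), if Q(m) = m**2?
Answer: 7918596/1179166921 ≈ 0.0067154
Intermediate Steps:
P(O) = 3*O
c = 34339/2814 (c = -263/(3*(-7)) + (182 - 1*53)/(-402) = -263/(-21) + (182 - 53)*(-1/402) = -263*(-1/21) + 129*(-1/402) = 263/21 - 43/134 = 34339/2814 ≈ 12.203)
1/Q(c) = 1/((34339/2814)**2) = 1/(1179166921/7918596) = 7918596/1179166921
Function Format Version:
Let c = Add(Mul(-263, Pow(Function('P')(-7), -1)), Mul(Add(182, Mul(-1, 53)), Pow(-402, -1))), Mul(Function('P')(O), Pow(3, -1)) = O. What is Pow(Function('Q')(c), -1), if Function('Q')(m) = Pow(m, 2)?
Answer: Rational(7918596, 1179166921) ≈ 0.0067154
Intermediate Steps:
Function('P')(O) = Mul(3, O)
c = Rational(34339, 2814) (c = Add(Mul(-263, Pow(Mul(3, -7), -1)), Mul(Add(182, Mul(-1, 53)), Pow(-402, -1))) = Add(Mul(-263, Pow(-21, -1)), Mul(Add(182, -53), Rational(-1, 402))) = Add(Mul(-263, Rational(-1, 21)), Mul(129, Rational(-1, 402))) = Add(Rational(263, 21), Rational(-43, 134)) = Rational(34339, 2814) ≈ 12.203)
Pow(Function('Q')(c), -1) = Pow(Pow(Rational(34339, 2814), 2), -1) = Pow(Rational(1179166921, 7918596), -1) = Rational(7918596, 1179166921)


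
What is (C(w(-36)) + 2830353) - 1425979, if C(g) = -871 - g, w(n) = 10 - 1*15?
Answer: 1403508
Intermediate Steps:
w(n) = -5 (w(n) = 10 - 15 = -5)
(C(w(-36)) + 2830353) - 1425979 = ((-871 - 1*(-5)) + 2830353) - 1425979 = ((-871 + 5) + 2830353) - 1425979 = (-866 + 2830353) - 1425979 = 2829487 - 1425979 = 1403508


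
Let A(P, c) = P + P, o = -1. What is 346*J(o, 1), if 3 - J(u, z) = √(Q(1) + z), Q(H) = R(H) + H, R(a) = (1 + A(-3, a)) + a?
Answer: 1038 - 346*I*√2 ≈ 1038.0 - 489.32*I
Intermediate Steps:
A(P, c) = 2*P
R(a) = -5 + a (R(a) = (1 + 2*(-3)) + a = (1 - 6) + a = -5 + a)
Q(H) = -5 + 2*H (Q(H) = (-5 + H) + H = -5 + 2*H)
J(u, z) = 3 - √(-3 + z) (J(u, z) = 3 - √((-5 + 2*1) + z) = 3 - √((-5 + 2) + z) = 3 - √(-3 + z))
346*J(o, 1) = 346*(3 - √(-3 + 1)) = 346*(3 - √(-2)) = 346*(3 - I*√2) = 1038 - 346*I*√2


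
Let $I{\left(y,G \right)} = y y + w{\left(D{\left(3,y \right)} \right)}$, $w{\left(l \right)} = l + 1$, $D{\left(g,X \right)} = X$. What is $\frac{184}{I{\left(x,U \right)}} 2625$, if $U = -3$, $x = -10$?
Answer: $\frac{69000}{13} \approx 5307.7$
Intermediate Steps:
$w{\left(l \right)} = 1 + l$
$I{\left(y,G \right)} = 1 + y + y^{2}$ ($I{\left(y,G \right)} = y y + \left(1 + y\right) = y^{2} + \left(1 + y\right) = 1 + y + y^{2}$)
$\frac{184}{I{\left(x,U \right)}} 2625 = \frac{184}{1 - 10 + \left(-10\right)^{2}} \cdot 2625 = \frac{184}{1 - 10 + 100} \cdot 2625 = \frac{184}{91} \cdot 2625 = \frac{69000}{13}$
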